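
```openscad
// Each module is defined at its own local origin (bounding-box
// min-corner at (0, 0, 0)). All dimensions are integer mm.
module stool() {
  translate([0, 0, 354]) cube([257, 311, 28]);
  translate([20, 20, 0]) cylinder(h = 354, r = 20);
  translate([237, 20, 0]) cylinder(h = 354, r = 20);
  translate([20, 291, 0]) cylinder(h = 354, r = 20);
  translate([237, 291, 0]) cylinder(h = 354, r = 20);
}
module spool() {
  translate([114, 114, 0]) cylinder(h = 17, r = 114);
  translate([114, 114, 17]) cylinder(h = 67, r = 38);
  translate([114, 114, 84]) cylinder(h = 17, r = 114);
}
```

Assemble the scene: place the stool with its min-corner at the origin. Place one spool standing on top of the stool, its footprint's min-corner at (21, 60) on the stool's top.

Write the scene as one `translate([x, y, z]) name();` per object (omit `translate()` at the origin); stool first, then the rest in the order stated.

stool();
translate([21, 60, 382]) spool();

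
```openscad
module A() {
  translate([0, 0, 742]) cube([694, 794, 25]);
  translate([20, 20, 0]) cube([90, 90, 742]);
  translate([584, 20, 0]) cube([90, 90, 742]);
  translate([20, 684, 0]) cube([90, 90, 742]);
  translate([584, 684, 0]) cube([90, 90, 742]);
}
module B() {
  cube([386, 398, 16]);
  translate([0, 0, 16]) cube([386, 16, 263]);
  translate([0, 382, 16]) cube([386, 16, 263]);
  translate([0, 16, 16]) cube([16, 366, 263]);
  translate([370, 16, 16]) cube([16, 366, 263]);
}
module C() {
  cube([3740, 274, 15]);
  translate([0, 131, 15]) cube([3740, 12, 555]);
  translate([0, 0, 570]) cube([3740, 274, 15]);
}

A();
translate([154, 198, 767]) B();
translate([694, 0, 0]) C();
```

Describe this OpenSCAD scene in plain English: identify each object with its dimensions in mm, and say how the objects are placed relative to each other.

A is a rectangular dining table. The top is 694×794×25 mm with its upper surface at z = 767 mm. It stands on four 90×90 mm square legs, each inset 20 mm from the nearest pair of top edges, running from the floor to the underside of the top.

B is an open storage box with external size 386×398×279 mm and wall thickness 16 mm (the base is also 16 mm thick). The base covers the whole footprint; the four walls stand on the base, with the y-facing walls full-width and the x-facing walls fitting between their inner faces.

C is an I-beam lying along x, 3740 mm long. Overall section height 585 mm. Two flanges 274 mm wide (y) and 15 mm thick, one on the floor and one at the top; a web 12 mm thick runs between them, centred on the flange width.

The open box is on top of the table, centred. The I-beam is against the table's +x side, with their −y faces flush.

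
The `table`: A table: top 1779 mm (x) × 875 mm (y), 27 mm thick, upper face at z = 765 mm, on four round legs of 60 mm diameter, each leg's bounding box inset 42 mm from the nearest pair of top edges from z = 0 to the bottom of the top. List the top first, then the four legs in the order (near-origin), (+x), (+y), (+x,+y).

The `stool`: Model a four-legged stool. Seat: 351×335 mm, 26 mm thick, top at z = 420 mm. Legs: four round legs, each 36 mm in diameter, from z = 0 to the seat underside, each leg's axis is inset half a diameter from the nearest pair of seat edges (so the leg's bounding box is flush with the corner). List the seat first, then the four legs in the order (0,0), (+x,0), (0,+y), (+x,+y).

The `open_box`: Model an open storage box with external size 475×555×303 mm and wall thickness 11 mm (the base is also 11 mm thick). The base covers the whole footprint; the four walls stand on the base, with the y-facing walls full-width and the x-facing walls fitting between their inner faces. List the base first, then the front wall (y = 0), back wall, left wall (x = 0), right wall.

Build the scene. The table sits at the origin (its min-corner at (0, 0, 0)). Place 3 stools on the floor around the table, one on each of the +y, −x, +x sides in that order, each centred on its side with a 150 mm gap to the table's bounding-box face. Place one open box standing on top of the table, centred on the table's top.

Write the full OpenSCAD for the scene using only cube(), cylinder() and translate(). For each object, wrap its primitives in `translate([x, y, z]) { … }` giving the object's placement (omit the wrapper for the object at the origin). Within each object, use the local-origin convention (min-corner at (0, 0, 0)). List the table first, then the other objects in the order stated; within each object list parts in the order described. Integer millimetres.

translate([0, 0, 738]) cube([1779, 875, 27]);
translate([72, 72, 0]) cylinder(h = 738, r = 30);
translate([1707, 72, 0]) cylinder(h = 738, r = 30);
translate([72, 803, 0]) cylinder(h = 738, r = 30);
translate([1707, 803, 0]) cylinder(h = 738, r = 30);
translate([714, 1025, 0]) {
  translate([0, 0, 394]) cube([351, 335, 26]);
  translate([18, 18, 0]) cylinder(h = 394, r = 18);
  translate([333, 18, 0]) cylinder(h = 394, r = 18);
  translate([18, 317, 0]) cylinder(h = 394, r = 18);
  translate([333, 317, 0]) cylinder(h = 394, r = 18);
}
translate([-501, 270, 0]) {
  translate([0, 0, 394]) cube([351, 335, 26]);
  translate([18, 18, 0]) cylinder(h = 394, r = 18);
  translate([333, 18, 0]) cylinder(h = 394, r = 18);
  translate([18, 317, 0]) cylinder(h = 394, r = 18);
  translate([333, 317, 0]) cylinder(h = 394, r = 18);
}
translate([1929, 270, 0]) {
  translate([0, 0, 394]) cube([351, 335, 26]);
  translate([18, 18, 0]) cylinder(h = 394, r = 18);
  translate([333, 18, 0]) cylinder(h = 394, r = 18);
  translate([18, 317, 0]) cylinder(h = 394, r = 18);
  translate([333, 317, 0]) cylinder(h = 394, r = 18);
}
translate([652, 160, 765]) {
  cube([475, 555, 11]);
  translate([0, 0, 11]) cube([475, 11, 292]);
  translate([0, 544, 11]) cube([475, 11, 292]);
  translate([0, 11, 11]) cube([11, 533, 292]);
  translate([464, 11, 11]) cube([11, 533, 292]);
}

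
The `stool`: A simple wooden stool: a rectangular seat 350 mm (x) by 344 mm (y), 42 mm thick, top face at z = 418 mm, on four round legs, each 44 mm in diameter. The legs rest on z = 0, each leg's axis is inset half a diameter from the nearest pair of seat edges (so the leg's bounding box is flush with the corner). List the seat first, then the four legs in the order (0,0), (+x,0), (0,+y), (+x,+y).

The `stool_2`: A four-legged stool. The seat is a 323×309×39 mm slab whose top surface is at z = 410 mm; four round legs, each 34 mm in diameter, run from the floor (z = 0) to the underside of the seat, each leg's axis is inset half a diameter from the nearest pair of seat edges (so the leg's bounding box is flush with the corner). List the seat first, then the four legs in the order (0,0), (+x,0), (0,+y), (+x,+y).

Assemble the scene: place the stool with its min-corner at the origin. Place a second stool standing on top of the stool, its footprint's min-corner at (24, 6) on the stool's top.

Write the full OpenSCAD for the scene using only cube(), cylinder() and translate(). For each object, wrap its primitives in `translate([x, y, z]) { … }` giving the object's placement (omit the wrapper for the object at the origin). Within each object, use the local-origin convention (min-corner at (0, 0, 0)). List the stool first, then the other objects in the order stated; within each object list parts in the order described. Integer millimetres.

translate([0, 0, 376]) cube([350, 344, 42]);
translate([22, 22, 0]) cylinder(h = 376, r = 22);
translate([328, 22, 0]) cylinder(h = 376, r = 22);
translate([22, 322, 0]) cylinder(h = 376, r = 22);
translate([328, 322, 0]) cylinder(h = 376, r = 22);
translate([24, 6, 418]) {
  translate([0, 0, 371]) cube([323, 309, 39]);
  translate([17, 17, 0]) cylinder(h = 371, r = 17);
  translate([306, 17, 0]) cylinder(h = 371, r = 17);
  translate([17, 292, 0]) cylinder(h = 371, r = 17);
  translate([306, 292, 0]) cylinder(h = 371, r = 17);
}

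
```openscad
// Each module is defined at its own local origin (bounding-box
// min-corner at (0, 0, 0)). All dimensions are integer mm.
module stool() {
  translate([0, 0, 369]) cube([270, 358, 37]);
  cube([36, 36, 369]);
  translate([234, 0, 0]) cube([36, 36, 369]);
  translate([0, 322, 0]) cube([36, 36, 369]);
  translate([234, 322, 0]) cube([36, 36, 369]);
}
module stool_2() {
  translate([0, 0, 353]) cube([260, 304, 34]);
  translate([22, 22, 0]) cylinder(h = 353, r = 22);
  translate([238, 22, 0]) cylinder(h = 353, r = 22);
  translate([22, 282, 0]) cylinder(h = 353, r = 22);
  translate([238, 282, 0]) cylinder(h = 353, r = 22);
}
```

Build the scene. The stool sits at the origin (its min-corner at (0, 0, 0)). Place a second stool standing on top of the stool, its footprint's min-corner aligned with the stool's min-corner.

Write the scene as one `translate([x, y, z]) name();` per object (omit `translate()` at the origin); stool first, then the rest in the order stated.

stool();
translate([0, 0, 406]) stool_2();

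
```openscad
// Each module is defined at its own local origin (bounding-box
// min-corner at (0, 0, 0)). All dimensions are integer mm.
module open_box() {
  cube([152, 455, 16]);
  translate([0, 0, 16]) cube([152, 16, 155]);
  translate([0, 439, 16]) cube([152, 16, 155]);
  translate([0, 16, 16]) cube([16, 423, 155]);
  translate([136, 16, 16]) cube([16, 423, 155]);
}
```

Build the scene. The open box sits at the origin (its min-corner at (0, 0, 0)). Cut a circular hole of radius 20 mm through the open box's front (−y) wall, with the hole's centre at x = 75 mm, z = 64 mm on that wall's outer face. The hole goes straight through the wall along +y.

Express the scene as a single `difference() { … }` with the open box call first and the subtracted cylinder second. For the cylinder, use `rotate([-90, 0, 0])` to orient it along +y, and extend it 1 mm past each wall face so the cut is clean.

difference() {
  open_box();
  translate([75, -1, 64]) rotate([-90, 0, 0]) cylinder(h = 18, r = 20);
}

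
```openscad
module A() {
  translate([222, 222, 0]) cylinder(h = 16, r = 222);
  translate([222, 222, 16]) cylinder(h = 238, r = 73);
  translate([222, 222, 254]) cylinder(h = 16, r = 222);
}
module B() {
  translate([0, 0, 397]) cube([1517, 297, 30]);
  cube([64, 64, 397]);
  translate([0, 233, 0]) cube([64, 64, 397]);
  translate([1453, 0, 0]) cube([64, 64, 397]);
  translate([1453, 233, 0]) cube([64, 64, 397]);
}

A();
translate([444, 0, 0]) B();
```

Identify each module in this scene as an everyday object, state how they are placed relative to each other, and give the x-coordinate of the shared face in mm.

A is a spool. B is a bench. The bench is against the spool's +x side, with their −y faces flush. The x-coordinate of the shared face is 444 mm.

The spool's +x face and the bench's −x face are both at x = 444 mm.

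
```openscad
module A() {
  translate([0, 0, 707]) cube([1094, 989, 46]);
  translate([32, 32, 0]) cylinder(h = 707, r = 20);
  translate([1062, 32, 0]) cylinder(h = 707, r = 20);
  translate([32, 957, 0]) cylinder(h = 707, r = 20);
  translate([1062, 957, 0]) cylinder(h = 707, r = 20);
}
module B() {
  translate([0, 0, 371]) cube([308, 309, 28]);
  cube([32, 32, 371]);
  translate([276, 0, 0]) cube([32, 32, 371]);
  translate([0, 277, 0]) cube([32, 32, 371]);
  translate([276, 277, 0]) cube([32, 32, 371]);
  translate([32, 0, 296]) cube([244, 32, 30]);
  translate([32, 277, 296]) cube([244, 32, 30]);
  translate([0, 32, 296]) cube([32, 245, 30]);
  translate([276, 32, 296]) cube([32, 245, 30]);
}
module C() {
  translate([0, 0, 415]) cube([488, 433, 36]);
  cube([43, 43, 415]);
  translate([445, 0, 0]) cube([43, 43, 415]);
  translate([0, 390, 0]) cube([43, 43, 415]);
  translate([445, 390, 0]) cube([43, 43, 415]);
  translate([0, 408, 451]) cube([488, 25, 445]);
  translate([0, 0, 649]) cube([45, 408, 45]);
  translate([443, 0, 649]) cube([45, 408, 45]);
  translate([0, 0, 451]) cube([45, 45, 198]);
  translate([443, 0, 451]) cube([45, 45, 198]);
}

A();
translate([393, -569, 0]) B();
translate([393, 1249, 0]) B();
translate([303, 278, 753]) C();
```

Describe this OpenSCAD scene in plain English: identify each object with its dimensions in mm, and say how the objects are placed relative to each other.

A is a table with a 1094×989 mm rectangular top, 46 mm thick, top surface at z = 753 mm, supported by four round legs of 40 mm diameter, each leg's bounding box inset 12 mm from the nearest pair of top edges, running from the floor.

B is a four-legged stool. The seat is a 308×309×28 mm slab whose top surface is at z = 399 mm; four square legs, each 32×32 mm in cross-section, run from the floor (z = 0) to the underside of the seat, each flush with a corner of the seat. Four stretchers, 32 mm wide and 30 mm tall, connect adjacent legs with their undersides at z = 296 mm, each running between the inner faces of the legs it joins and aligned with the legs' outer faces on the other axis.

C is a chair: 488×433 mm seat, 36 mm thick, top at z = 451 mm, on four 43 mm square corner legs flush with the seat edges. A 25 mm thick backrest slab spans the full seat width, extending 445 mm above the seat top, its back face flush with the seat's +y edge. Two armrests of 45×45 mm section run along each side from the seat's front edge to the front of the backrest, top faces 243 mm above the seat top and outer faces flush with the seat's x-edges; a 45×45 mm post under the front of each armrest stands on the seat at the front corner.

Two stools sit around the table at the −y, +y sides. The chair is on top of the table, centred.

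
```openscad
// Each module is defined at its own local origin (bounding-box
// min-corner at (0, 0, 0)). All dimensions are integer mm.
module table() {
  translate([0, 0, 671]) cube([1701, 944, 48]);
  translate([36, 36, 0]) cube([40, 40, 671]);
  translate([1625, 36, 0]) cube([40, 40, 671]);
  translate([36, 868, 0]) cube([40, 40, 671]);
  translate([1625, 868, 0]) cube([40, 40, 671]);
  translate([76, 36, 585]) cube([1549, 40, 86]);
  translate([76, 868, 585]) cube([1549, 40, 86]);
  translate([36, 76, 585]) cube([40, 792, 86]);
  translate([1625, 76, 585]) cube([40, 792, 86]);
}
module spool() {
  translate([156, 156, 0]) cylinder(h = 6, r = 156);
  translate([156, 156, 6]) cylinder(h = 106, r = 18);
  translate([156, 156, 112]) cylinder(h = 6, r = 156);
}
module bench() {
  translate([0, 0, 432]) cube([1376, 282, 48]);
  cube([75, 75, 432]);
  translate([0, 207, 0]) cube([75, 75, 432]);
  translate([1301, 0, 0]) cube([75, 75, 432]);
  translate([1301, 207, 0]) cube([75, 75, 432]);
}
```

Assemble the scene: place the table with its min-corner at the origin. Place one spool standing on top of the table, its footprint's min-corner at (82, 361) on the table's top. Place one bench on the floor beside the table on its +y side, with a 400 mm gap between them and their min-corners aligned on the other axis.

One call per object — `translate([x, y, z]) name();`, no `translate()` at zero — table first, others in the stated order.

table();
translate([82, 361, 719]) spool();
translate([0, 1344, 0]) bench();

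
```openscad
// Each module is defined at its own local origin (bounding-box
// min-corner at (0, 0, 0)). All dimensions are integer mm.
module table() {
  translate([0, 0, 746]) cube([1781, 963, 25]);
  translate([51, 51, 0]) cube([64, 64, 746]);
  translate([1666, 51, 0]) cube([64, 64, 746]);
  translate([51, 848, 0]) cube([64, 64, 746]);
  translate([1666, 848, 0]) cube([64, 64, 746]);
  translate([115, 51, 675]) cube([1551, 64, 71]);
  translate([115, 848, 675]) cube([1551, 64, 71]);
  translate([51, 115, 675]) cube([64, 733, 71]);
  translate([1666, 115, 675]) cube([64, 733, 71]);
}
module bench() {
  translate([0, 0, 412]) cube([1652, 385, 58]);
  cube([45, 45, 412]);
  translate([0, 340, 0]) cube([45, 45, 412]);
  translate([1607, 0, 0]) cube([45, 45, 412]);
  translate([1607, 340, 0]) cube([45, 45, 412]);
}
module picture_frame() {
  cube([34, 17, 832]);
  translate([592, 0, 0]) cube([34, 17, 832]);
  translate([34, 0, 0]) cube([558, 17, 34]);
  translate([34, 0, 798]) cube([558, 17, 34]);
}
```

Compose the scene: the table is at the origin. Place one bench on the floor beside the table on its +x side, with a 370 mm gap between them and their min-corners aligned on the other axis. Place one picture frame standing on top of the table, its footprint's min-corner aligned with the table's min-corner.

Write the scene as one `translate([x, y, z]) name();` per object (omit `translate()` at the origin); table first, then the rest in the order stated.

table();
translate([2151, 0, 0]) bench();
translate([0, 0, 771]) picture_frame();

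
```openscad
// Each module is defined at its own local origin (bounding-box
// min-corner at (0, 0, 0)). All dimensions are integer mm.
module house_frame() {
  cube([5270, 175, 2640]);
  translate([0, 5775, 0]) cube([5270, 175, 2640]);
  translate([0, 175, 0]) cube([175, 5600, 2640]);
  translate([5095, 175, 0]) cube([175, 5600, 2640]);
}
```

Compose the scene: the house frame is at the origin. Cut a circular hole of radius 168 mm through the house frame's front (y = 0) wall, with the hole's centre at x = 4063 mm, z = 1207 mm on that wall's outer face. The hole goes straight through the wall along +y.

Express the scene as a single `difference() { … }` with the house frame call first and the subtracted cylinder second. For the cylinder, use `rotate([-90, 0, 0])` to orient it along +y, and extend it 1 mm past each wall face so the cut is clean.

difference() {
  house_frame();
  translate([4063, -1, 1207]) rotate([-90, 0, 0]) cylinder(h = 177, r = 168);
}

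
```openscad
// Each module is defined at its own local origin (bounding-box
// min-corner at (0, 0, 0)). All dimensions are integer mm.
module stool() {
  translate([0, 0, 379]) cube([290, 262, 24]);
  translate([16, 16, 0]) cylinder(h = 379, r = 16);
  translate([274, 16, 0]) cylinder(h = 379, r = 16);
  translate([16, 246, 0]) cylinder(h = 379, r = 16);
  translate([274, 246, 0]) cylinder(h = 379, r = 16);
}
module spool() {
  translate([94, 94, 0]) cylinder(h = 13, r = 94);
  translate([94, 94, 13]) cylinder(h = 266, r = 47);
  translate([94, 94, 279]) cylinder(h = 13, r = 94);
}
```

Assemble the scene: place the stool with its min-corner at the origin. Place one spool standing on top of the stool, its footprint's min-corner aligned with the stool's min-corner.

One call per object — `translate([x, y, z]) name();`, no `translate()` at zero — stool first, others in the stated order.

stool();
translate([0, 0, 403]) spool();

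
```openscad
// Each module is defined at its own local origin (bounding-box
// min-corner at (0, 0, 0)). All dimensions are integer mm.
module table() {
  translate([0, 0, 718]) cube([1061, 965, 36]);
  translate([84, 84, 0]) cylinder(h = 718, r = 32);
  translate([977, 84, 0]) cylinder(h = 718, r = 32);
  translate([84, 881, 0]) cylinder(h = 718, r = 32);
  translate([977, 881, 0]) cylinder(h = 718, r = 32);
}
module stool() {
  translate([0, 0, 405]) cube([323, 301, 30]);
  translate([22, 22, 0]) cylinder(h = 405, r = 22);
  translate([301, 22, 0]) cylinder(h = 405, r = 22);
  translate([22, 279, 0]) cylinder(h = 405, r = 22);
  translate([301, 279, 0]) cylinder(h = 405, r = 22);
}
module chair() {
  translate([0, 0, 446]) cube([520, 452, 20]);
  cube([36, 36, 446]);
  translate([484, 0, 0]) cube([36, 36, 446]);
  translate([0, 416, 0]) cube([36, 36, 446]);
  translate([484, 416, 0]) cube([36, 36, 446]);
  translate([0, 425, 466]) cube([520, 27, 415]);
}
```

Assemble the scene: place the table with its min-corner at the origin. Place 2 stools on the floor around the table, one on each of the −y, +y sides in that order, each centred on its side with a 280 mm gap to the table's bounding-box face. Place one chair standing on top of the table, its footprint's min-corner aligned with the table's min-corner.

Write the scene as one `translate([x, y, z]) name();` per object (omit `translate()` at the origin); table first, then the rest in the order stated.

table();
translate([369, -581, 0]) stool();
translate([369, 1245, 0]) stool();
translate([0, 0, 754]) chair();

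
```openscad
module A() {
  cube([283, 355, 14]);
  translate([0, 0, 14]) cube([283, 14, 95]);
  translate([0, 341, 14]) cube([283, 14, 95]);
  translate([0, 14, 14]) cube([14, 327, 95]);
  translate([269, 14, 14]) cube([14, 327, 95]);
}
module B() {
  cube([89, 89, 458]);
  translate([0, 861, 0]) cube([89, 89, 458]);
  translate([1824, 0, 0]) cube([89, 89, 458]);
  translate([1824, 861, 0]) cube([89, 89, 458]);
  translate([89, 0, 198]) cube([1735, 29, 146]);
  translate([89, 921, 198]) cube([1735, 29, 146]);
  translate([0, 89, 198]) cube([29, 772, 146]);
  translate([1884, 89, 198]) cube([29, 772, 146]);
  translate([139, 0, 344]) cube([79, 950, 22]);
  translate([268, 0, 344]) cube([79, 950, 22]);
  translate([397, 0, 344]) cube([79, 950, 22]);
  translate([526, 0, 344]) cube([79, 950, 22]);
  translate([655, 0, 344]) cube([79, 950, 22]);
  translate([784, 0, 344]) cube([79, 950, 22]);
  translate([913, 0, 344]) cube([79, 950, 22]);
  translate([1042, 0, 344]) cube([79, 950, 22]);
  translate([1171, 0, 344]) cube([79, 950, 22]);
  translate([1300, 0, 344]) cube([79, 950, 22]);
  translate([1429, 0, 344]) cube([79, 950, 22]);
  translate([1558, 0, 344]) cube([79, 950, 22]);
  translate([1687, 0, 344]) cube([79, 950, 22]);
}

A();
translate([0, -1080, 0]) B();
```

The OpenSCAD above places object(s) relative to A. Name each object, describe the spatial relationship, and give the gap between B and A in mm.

A is an open box. B is a bed frame. The bed frame is on the floor beside the open box on its −y side. The gap between the bed frame and the open box is 130 mm.

The bed frame's nearest face is 130 mm from the open box's −y face.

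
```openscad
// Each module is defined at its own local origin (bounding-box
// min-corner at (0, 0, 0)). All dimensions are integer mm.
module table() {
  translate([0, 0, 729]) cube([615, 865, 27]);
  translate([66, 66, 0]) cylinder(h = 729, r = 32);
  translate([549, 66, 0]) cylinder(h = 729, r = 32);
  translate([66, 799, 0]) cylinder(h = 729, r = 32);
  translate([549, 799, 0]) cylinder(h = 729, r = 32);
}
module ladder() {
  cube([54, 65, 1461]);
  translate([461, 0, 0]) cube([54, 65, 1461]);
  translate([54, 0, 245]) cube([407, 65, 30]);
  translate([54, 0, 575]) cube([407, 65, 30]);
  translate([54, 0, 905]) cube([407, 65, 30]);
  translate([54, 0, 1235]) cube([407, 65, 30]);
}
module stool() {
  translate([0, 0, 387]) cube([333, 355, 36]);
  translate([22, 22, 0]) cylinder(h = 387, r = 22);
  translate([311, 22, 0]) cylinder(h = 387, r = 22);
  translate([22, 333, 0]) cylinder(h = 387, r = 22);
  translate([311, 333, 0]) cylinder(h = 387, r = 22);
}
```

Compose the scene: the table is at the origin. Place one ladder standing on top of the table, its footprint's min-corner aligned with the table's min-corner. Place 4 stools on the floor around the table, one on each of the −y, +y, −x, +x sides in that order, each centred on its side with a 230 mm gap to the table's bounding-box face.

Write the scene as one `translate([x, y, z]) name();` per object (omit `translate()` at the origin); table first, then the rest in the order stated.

table();
translate([0, 0, 756]) ladder();
translate([141, -585, 0]) stool();
translate([141, 1095, 0]) stool();
translate([-563, 255, 0]) stool();
translate([845, 255, 0]) stool();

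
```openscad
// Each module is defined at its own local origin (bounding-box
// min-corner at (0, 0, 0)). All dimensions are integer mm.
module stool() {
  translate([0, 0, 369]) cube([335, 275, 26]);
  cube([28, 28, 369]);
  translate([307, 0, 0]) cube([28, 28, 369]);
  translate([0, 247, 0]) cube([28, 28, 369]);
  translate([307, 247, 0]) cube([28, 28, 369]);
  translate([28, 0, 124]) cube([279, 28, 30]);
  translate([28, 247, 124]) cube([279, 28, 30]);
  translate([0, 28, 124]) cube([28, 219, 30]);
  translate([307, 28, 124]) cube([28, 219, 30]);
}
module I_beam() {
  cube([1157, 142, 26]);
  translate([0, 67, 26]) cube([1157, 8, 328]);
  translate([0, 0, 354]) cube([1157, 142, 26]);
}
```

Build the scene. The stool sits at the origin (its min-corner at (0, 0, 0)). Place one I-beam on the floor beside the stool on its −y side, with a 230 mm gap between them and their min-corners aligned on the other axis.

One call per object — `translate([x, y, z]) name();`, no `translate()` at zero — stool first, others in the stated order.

stool();
translate([0, -372, 0]) I_beam();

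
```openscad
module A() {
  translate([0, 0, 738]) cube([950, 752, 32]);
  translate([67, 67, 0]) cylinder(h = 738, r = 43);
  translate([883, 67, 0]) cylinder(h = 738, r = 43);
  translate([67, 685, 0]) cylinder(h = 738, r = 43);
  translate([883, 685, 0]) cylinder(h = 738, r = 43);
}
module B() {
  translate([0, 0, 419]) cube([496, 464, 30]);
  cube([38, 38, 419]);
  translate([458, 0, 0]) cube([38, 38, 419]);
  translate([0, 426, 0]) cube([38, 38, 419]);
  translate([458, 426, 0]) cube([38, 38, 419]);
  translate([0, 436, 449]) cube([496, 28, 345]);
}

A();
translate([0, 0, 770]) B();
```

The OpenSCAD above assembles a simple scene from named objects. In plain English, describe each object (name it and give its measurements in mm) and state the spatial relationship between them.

A is a table with a 950×752 mm rectangular top, 32 mm thick, top surface at z = 770 mm, supported by four round legs of 86 mm diameter, each leg's bounding box inset 24 mm from the nearest pair of top edges, running from the floor.

B is a chair. The seat is a 496×464×30 mm slab with its top at z = 449 mm, on four 38×38 mm corner legs (flush with the seat edges, standing on z = 0). A flat backrest 28 mm thick, 345 mm tall, spans the full seat width and rises from the seat top along its +y edge, rear face flush with the rear of the seat.

The chair is on top of the table.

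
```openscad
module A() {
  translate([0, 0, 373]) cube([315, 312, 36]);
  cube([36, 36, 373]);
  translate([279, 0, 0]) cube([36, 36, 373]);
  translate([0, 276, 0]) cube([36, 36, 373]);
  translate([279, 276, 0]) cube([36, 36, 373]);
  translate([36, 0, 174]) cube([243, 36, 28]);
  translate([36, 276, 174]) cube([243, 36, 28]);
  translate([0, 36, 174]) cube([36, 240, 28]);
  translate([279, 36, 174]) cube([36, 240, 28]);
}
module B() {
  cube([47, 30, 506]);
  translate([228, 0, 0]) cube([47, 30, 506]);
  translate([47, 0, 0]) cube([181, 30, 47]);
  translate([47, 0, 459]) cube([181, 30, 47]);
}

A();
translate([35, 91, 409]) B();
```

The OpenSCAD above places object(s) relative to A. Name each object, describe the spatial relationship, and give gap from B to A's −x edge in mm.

The picture frame's min-x is at 35; the stool's min-x is 0; gap = 35 mm.

A is a stool. B is a picture frame. The picture frame is on top of the stool. The gap from the picture frame to the stool's −x edge is 35 mm.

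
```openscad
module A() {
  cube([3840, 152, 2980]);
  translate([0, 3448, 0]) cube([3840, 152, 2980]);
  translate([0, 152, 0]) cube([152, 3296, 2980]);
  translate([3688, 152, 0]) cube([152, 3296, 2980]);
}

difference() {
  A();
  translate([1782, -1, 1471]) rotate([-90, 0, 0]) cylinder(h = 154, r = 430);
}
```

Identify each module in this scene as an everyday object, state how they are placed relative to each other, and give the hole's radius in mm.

A is a house frame. The house frame has a circular hole through its front wall. The hole's radius is 430 mm.

The subtracted cylinder has r = 430 mm.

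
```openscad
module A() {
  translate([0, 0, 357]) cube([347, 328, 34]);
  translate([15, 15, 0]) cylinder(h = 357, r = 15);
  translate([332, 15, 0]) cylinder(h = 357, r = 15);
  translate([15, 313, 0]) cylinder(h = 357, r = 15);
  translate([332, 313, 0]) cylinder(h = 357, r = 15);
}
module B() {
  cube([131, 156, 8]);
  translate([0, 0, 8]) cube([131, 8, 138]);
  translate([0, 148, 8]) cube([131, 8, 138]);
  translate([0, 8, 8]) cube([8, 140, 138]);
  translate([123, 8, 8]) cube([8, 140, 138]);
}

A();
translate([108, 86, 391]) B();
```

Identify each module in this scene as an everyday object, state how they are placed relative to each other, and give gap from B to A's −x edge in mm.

A is a stool. B is an open box. The open box is on top of the stool, centred. The gap from the open box to the stool's −x edge is 108 mm.

The open box's min-x is at 108; the stool's min-x is 0; gap = 108 mm.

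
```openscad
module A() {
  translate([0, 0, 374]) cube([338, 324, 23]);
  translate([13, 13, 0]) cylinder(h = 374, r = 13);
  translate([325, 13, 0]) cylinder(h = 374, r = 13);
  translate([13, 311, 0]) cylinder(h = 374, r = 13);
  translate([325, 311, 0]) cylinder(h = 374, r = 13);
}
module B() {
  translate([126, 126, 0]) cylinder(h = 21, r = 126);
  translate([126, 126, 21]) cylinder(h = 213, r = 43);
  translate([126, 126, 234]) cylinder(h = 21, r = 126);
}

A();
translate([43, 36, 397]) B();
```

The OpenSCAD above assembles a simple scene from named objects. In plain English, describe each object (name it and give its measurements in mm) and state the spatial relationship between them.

A is a simple wooden stool: a rectangular seat 338 mm (x) by 324 mm (y), 23 mm thick, top face at z = 397 mm, on four round legs, each 26 mm in diameter. The legs rest on z = 0, each leg's axis is inset half a diameter from the nearest pair of seat edges (so the leg's bounding box is flush with the corner).

B is a spool: two coaxial disc flanges of radius 126 mm and thickness 21 mm, joined by a core cylinder of radius 43 mm and height 213 mm. The lower flange rests on z = 0 and the three cylinders share a vertical axis.

The spool is on top of the stool, centred.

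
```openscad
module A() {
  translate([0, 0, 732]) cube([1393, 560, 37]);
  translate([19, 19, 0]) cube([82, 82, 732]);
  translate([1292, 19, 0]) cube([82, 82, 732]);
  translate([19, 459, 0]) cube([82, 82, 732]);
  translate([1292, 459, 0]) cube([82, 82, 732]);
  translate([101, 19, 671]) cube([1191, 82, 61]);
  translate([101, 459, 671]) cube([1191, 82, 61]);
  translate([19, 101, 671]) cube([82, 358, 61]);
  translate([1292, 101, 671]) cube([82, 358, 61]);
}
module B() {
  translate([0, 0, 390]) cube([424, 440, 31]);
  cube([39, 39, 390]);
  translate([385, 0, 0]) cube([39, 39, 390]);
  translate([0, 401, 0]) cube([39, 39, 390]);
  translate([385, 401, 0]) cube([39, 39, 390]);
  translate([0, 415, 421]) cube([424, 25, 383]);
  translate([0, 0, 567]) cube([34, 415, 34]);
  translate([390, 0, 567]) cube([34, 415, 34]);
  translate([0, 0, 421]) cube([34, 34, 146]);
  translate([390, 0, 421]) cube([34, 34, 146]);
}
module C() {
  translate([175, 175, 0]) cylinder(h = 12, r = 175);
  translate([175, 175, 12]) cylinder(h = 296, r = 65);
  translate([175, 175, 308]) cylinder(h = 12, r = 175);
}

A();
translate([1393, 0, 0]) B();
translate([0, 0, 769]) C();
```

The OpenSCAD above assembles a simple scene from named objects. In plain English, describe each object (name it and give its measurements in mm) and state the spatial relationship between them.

A is a table with a 1393×560 mm rectangular top, 37 mm thick, top surface at z = 769 mm, supported by four 82×82 mm square legs, each inset 19 mm from the nearest pair of top edges, running from the floor. Four apron rails, 82 mm thick and 61 mm tall, run between adjacent legs with their top edges flush with the underside of the top and their outer faces flush with the legs' outer faces.

B is a chair. The seat is a 424×440×31 mm slab with its top at z = 421 mm, on four 39×39 mm corner legs (flush with the seat edges, standing on z = 0). A flat backrest 25 mm thick, 383 mm tall, spans the full seat width and rises from the seat top along its +y edge, rear face flush with the rear of the seat. Two armrests of 34×34 mm section run along each side from the seat's front edge to the front of the backrest, top faces 180 mm above the seat top and outer faces flush with the seat's x-edges; a 34×34 mm post under the front of each armrest stands on the seat at the front corner.

C is a spool: two coaxial disc flanges of radius 175 mm and thickness 12 mm, joined by a core cylinder of radius 65 mm and height 296 mm. The lower flange rests on z = 0 and the three cylinders share a vertical axis.

The chair is against the table's +x side, with their −y faces flush. The spool is on top of the table.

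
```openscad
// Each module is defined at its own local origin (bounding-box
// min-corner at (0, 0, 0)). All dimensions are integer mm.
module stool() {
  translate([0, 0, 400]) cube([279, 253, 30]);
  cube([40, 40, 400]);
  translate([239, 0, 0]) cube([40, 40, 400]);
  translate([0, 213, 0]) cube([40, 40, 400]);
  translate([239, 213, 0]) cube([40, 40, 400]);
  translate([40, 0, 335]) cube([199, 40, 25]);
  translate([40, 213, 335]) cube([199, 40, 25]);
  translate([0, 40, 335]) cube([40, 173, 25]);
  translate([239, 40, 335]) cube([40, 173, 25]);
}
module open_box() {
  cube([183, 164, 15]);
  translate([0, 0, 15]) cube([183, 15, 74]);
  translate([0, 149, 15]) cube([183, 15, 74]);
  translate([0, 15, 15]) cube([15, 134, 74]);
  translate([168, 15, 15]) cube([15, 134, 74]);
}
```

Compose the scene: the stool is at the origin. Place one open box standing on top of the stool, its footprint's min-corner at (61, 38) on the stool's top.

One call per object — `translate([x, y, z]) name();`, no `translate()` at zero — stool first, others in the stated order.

stool();
translate([61, 38, 430]) open_box();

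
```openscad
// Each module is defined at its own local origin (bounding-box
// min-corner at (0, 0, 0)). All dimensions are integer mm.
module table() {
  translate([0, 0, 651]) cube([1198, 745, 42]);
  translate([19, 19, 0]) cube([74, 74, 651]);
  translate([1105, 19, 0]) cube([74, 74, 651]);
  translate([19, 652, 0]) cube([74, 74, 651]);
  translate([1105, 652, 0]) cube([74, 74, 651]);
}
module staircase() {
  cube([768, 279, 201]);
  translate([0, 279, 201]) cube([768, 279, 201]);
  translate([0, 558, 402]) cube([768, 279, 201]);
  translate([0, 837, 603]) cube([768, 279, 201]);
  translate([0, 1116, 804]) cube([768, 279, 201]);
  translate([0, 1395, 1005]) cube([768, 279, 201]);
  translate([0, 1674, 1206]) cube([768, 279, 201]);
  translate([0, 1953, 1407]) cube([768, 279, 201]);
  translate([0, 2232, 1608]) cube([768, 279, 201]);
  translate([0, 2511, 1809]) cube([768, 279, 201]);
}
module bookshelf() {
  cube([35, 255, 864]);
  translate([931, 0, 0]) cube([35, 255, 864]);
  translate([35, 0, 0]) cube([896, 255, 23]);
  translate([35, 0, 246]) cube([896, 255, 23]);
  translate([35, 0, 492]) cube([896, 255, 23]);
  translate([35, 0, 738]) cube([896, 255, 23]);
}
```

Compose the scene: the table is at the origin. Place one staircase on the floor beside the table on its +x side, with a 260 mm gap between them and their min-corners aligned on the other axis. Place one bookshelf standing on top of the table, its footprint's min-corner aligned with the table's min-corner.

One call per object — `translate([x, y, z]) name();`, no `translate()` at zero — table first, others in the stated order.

table();
translate([1458, 0, 0]) staircase();
translate([0, 0, 693]) bookshelf();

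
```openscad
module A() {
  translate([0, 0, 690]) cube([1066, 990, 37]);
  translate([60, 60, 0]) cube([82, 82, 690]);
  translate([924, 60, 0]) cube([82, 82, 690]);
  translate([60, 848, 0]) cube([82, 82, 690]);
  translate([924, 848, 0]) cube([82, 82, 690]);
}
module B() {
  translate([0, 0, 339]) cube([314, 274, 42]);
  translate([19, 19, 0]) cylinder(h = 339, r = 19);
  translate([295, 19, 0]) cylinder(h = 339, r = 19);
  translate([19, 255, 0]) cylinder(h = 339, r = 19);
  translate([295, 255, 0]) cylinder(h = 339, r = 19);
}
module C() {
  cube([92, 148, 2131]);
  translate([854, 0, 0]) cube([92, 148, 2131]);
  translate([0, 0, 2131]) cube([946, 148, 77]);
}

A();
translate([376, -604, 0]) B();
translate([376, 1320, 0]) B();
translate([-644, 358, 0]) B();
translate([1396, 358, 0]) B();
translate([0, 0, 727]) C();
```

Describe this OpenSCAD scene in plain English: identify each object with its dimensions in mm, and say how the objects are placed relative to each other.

A is a rectangular dining table. The top is 1066×990×37 mm with its upper surface at z = 727 mm. It stands on four 82×82 mm square legs, each inset 60 mm from the nearest pair of top edges, running from the floor to the underside of the top.

B is a four-legged stool. The seat is 314×274 mm, 42 mm thick, top at z = 381 mm. It stands on four round legs, each 38 mm in diameter, from z = 0 to the seat underside, each leg's axis is inset half a diameter from the nearest pair of seat edges (so the leg's bounding box is flush with the corner).

C is a rectangular door frame: two vertical jambs of 92×148 mm section, 2131 mm tall, with a clear opening 762 mm wide between their inner faces. A header 77 mm tall and 148 mm deep lies on top of the jambs and spans the full outside width.

Four stools sit around the table at the −y, +y, −x, +x sides. The door frame is on top of the table.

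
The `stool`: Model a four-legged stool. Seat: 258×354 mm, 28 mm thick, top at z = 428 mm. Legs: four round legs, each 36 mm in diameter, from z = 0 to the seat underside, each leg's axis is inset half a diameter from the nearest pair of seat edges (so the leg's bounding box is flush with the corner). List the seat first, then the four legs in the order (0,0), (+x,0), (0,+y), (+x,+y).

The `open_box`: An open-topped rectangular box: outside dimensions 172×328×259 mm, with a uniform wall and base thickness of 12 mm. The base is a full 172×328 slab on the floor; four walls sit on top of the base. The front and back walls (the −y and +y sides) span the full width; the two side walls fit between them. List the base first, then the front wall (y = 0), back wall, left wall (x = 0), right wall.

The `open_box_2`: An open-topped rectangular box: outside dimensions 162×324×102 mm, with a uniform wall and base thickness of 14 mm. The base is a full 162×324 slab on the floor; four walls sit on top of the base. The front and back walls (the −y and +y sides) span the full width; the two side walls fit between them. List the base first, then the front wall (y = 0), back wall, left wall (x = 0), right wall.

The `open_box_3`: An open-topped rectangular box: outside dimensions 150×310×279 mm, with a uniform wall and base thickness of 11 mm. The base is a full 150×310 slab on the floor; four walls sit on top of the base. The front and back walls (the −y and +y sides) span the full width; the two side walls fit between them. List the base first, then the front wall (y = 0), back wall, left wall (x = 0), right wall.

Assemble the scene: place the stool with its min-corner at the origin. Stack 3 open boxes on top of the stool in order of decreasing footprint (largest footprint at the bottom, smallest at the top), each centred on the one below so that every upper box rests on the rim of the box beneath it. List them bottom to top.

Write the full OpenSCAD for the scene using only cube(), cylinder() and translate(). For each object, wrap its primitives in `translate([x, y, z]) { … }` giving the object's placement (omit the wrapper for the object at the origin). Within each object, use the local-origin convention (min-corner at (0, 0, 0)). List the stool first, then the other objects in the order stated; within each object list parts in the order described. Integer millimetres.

translate([0, 0, 400]) cube([258, 354, 28]);
translate([18, 18, 0]) cylinder(h = 400, r = 18);
translate([240, 18, 0]) cylinder(h = 400, r = 18);
translate([18, 336, 0]) cylinder(h = 400, r = 18);
translate([240, 336, 0]) cylinder(h = 400, r = 18);
translate([43, 13, 428]) {
  cube([172, 328, 12]);
  translate([0, 0, 12]) cube([172, 12, 247]);
  translate([0, 316, 12]) cube([172, 12, 247]);
  translate([0, 12, 12]) cube([12, 304, 247]);
  translate([160, 12, 12]) cube([12, 304, 247]);
}
translate([48, 15, 687]) {
  cube([162, 324, 14]);
  translate([0, 0, 14]) cube([162, 14, 88]);
  translate([0, 310, 14]) cube([162, 14, 88]);
  translate([0, 14, 14]) cube([14, 296, 88]);
  translate([148, 14, 14]) cube([14, 296, 88]);
}
translate([54, 22, 789]) {
  cube([150, 310, 11]);
  translate([0, 0, 11]) cube([150, 11, 268]);
  translate([0, 299, 11]) cube([150, 11, 268]);
  translate([0, 11, 11]) cube([11, 288, 268]);
  translate([139, 11, 11]) cube([11, 288, 268]);
}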